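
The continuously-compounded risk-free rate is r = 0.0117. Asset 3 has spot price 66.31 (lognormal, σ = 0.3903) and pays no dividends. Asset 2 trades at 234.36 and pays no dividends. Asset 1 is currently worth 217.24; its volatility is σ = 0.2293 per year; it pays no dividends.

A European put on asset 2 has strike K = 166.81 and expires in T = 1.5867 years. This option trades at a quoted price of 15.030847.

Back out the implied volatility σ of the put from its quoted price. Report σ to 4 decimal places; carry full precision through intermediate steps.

sigma = 0.4194

At σ = 0.4194 the Black–Scholes value reproduces the quote:
σ√T = 0.4194·√1.5867 = 0.528294
d₁ = (ln(S/K) + (r+σ²/2)T) / (σ√T) = (ln(234.36/166.81) + (0.0117+0.4194²/2)·1.5867) / 0.528294 = (0.340003 + 0.158112) / 0.528294 = 0.942874
d₂ = d₁ − σ√T = 0.942874 − 0.528294 = 0.414580
e^{−rT} = 0.981607
N(−d₁) = 0.172873,  N(−d₂) = 0.339225
V = K·e^{−rT}·N(−d₂) − S·N(−d₁) = 55.545304 − 40.514456 = 15.030847 (equal to the quote); since ∂V/∂σ > 0 for all σ, the implied volatility is unique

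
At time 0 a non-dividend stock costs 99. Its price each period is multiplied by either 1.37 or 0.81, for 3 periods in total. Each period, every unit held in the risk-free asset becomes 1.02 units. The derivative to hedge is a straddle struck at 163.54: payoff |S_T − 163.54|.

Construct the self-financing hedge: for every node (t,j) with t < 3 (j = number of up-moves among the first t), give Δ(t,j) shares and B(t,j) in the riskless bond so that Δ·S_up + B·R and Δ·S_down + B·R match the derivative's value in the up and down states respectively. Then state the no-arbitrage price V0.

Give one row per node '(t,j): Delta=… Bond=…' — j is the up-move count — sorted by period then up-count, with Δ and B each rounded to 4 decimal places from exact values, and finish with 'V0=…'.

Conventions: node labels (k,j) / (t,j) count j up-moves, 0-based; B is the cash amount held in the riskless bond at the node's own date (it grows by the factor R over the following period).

The replicating-portfolio and risk-neutral prices coincide; use p* = (1.02−0.81)/(1.37−0.81) = 0.3750 for the latter.
Payoffs at expiry: V(3,0)=110.9273, V(3,1)=74.5532, V(3,2)=13.0314, V(3,3)=91.0239
  t=2,j=0: stock 64.9539 → up 88.9868 (V=74.5532), down 52.6127 (V=110.9273). Price 95.3794; hedge Δ=-1.0000, bond B=160.3333.
  t=2,j=1: stock 109.8603 → up 150.5086 (V=13.0314), down 88.9868 (V=74.5532). Price 50.4730; hedge Δ=-1.0000, bond B=160.3333.
  t=2,j=2: stock 185.8131 → up 254.5639 (V=91.0239), down 150.5086 (V=13.0314). Price 41.4496; hedge Δ=0.7495, bond B=-97.8228.
  t=1,j=0: stock 80.1900 → up 109.8603 (V=50.4730), down 64.9539 (V=95.3794). Price 76.9995; hedge Δ=-1.0000, bond B=157.1895.
  t=1,j=1: stock 135.6300 → up 185.8131 (V=41.4496), down 109.8603 (V=50.4730). Price 46.1659; hedge Δ=-0.1188, bond B=62.2792.
  t=0,j=0: stock 99.0000 → up 135.6300 (V=46.1659), down 80.1900 (V=76.9995). Price 64.1539; hedge Δ=-0.5562, bond B=119.2139.
Verification: the root portfolio costs Δ(0,0)·S0 + B(0,0) = 64.1539, matching V0.

(0,0): Delta=-0.5562 Bond=119.2139
(1,0): Delta=-1.0000 Bond=157.1895
(1,1): Delta=-0.1188 Bond=62.2792
(2,0): Delta=-1.0000 Bond=160.3333
(2,1): Delta=-1.0000 Bond=160.3333
(2,2): Delta=0.7495 Bond=-97.8228
V0=64.1539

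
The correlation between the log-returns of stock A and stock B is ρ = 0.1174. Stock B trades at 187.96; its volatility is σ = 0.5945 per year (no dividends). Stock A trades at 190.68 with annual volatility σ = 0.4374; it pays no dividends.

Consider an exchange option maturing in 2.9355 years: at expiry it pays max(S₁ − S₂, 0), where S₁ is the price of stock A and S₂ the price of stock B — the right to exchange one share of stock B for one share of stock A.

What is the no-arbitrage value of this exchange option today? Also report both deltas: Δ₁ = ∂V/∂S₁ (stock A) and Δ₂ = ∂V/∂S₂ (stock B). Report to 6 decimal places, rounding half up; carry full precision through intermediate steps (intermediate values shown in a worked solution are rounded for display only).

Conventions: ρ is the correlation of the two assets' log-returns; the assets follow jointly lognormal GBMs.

exchange price = 86.310894
Δ1 = 0.728357
Δ2 = -0.279699

σ_eff = √(σ₁² + σ₂² − 2ρσ₁σ₂) = √(0.4374² + 0.5945² − 2·0.1174·0.4374·0.5945) = 0.695480
d₁ = (ln(S₁/S₂) + (q₂ − q₁ + σ_eff²/2)T) / (σ_eff√T) = (ln(190.68/187.96) + (0.0 − 0.0 + 0.241846)·2.9355) / 1.191587 = 0.607851
d₂ = d₁ − σ_eff√T = 0.607851 − 1.191587 = -0.583736
N(d₁) = 0.728357,  N(d₂) = 0.279699
V = S₁·e^{−q₁T}·N(d₁) − S₂·e^{−q₂T}·N(d₂) = 138.883093 − 52.572198 = 86.310894
Key observation: pricing in stock B-units makes this a unit-strike call on the ratio S₁/S₂ — the risk-free rate cancels and cannot affect the value.
Δ₁ = e^{−q₁T}·N(d₁) = 0.728357;  Δ₂ = −e^{−q₂T}·N(d₂) = -0.279699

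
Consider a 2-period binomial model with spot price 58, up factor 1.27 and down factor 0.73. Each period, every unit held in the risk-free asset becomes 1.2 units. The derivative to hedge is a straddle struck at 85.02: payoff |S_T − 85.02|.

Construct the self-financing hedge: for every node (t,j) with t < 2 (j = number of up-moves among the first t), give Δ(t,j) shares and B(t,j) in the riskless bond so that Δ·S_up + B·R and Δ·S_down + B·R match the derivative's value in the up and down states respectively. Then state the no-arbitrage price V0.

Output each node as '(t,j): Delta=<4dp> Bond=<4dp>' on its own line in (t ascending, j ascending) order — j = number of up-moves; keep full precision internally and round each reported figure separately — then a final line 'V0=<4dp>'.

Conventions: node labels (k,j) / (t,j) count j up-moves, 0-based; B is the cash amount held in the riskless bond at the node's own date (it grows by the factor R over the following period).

Under the risk-neutral measure, an up-move has probability p* = (R−d)/(u−d) = 0.8704 and values discount at R = 1.2.
Expiry values: V(2,0)=54.1118, V(2,1)=31.2482, V(2,2)=8.5282
(1,0): S=42.3400. Δ = (V_up−V_dn)/(S_up−S_dn) = (31.2482−54.1118)/(53.7718−30.9082) = -1.0000. V = [p*·31.2482 + (1−p*)·54.1118]/1.2 = 28.5100. B = V − Δ·S = 70.8500.
(1,1): S=73.6600. Δ = (V_up−V_dn)/(S_up−S_dn) = (8.5282−31.2482)/(93.5482−53.7718) = -0.5712. V = [p*·8.5282 + (1−p*)·31.2482]/1.2 = 9.5612. B = V − Δ·S = 51.6352.
(0,0): S=58.0000. Δ = (V_up−V_dn)/(S_up−S_dn) = (9.5612−28.5100)/(73.6600−42.3400) = -0.6050. V = [p*·9.5612 + (1−p*)·28.5100]/1.2 = 10.0146. B = V − Δ·S = 45.1050.
Check: Δ(0,0)·S0 + B(0,0) = 10.0146 = V0.

(0,0): Delta=-0.6050 Bond=45.1050
(1,0): Delta=-1.0000 Bond=70.8500
(1,1): Delta=-0.5712 Bond=51.6352
V0=10.0146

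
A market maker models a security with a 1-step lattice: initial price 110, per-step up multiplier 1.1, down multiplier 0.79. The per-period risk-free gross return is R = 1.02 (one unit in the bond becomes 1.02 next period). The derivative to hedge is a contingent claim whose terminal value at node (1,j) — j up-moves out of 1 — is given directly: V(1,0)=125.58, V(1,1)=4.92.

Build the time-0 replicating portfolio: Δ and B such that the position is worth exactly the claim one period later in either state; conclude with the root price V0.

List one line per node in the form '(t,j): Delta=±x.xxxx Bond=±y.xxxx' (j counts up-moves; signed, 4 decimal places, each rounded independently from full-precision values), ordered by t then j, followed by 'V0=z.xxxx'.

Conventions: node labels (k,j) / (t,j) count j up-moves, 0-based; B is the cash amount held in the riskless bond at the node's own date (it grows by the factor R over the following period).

Under the risk-neutral measure, an up-move has probability p* = (R−d)/(u−d) = 0.7419 and values discount at R = 1.02.
At maturity the claim pays: V(1,0)=125.5800, V(1,1)=4.9200
(0,0): S=110.0000. Δ = (V_up−V_dn)/(S_up−S_dn) = (4.9200−125.5800)/(121.0000−86.9000) = -3.5384. V = [p*·4.9200 + (1−p*)·125.5800]/1.02 = 35.3510. B = V − Δ·S = 424.5769.
Check: Δ(0,0)·S0 + B(0,0) = 35.3510 = V0.

(0,0): Delta=-3.5384 Bond=424.5769
V0=35.3510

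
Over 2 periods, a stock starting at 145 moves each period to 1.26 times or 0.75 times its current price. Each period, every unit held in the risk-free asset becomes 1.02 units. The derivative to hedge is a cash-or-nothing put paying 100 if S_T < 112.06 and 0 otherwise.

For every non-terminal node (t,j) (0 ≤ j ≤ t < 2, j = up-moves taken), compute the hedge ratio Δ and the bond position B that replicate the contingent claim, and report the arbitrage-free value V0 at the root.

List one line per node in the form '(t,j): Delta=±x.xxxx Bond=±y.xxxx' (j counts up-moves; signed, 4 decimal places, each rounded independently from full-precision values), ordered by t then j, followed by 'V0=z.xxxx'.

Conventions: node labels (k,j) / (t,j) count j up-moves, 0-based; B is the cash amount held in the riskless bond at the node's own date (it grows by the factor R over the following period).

(0,0): Delta=-0.6239 Bond=111.7483
(1,0): Delta=-1.8030 Bond=242.2145
(1,1): Delta=0.0000 Bond=0.0000
V0=21.2854

Under the risk-neutral measure, an up-move has probability p* = (R−d)/(u−d) = 0.5294 and values discount at R = 1.02.
Terminal payoffs: V(2,0)=100.0000, V(2,1)=0.0000, V(2,2)=0.0000
  t=1,j=0: stock 108.7500 → up 137.0250 (V=0.0000), down 81.5625 (V=100.0000). Price 46.1361; hedge Δ=-1.8030, bond B=242.2145.
  t=1,j=1: stock 182.7000 → up 230.2020 (V=0.0000), down 137.0250 (V=0.0000). Price 0.0000; hedge Δ=0.0000, bond B=0.0000.
  t=0,j=0: stock 145.0000 → up 182.7000 (V=0.0000), down 108.7500 (V=46.1361). Price 21.2854; hedge Δ=-0.6239, bond B=111.7483.
As a check, the time-0 holding Δ(0,0)·S0 + B(0,0) comes to 21.2854 — exactly V0.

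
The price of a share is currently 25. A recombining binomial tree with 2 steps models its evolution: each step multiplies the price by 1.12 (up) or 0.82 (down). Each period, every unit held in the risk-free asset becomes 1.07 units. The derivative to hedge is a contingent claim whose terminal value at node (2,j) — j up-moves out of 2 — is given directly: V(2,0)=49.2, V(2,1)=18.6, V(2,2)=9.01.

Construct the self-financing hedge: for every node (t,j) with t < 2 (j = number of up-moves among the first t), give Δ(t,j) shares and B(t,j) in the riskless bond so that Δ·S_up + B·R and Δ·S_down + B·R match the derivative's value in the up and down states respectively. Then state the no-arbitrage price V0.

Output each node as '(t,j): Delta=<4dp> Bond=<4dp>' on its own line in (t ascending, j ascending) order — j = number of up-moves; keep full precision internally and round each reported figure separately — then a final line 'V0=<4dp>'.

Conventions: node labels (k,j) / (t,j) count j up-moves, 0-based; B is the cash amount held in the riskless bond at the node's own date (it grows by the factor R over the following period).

Since d<R<u, set p* = (R−d)/(u−d) = 0.8333; price each node as the discounted p*-expectation of its children.
Expiry values: V(2,0)=49.2000, V(2,1)=18.6000, V(2,2)=9.0100
Node (1,0) S=20.5000: V=(p*·18.6000+(1−p*)·49.2000)/1.07=22.1495; Δ=(18.6000−49.2000)/(22.9600−16.8100)=-4.9756; B=V−Δ·S=124.1495
Node (1,1) S=28.0000: V=(p*·9.0100+(1−p*)·18.6000)/1.07=9.9143; Δ=(9.0100−18.6000)/(31.3600−22.9600)=-1.1417; B=V−Δ·S=41.8810
Node (0,0) S=25.0000: V=(p*·9.9143+(1−p*)·22.1495)/1.07=11.1715; Δ=(9.9143−22.1495)/(28.0000−20.5000)=-1.6314; B=V−Δ·S=51.9555
Check: Δ(0,0)·S0 + B(0,0) = 11.1715 = V0.

(0,0): Delta=-1.6314 Bond=51.9555
(1,0): Delta=-4.9756 Bond=124.1495
(1,1): Delta=-1.1417 Bond=41.8810
V0=11.1715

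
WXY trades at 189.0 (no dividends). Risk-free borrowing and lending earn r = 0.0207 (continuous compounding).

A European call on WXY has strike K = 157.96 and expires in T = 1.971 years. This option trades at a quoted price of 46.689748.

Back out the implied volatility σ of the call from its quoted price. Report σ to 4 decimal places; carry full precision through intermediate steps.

At σ = 0.2478 the Black–Scholes value reproduces the quote:
σ√T = 0.2478·√1.971 = 0.347892
d₁ = (ln(S/K) + (r+σ²/2)T) / (σ√T) = (ln(189.0/157.96) + (0.0207+0.2478²/2)·1.971) / 0.347892 = (0.179405 + 0.101314) / 0.347892 = 0.806915
d₂ = d₁ − σ√T = 0.806915 − 0.347892 = 0.459023
e^{−rT} = 0.960021
N(d₁) = 0.790142,  N(d₂) = 0.676891
V = S·N(d₁) − K·e^{−rT}·N(d₂) = 149.336884 − 102.647136 = 46.689748 (the observed quote) — the price is monotone increasing in volatility, hence this σ is the only solution

sigma = 0.2478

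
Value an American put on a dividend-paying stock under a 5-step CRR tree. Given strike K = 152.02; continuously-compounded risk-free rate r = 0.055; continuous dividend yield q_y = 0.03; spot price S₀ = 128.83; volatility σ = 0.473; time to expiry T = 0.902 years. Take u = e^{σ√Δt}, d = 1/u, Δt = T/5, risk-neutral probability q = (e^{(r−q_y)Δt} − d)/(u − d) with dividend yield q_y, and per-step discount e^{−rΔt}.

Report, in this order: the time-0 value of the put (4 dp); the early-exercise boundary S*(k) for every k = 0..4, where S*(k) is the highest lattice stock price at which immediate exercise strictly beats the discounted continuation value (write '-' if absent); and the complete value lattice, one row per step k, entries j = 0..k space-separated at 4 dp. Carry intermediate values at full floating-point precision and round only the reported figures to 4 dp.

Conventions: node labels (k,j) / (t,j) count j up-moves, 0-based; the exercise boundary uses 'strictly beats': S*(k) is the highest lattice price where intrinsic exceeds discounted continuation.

Δt=0.18040, u=1.22250, d=0.81799, q=0.46112, disc=e^(-rΔt)=0.99013
k=5 terminal: V=max(K-S,0) → 104.8388 81.5072 46.6378 0.0000 0.0000 0.0000
k=4: j=0 S=57.6791 intr=94.3409 cont=93.1513 V=94.3409[EX]; j=1 S=86.2021 intr=65.8179 cont=64.7823 V=65.8179[EX]; j=2 S=128.8300 intr=23.1900 cont=24.8841 V=24.8841[hold]; j=3 S=192.5379 intr=0.0000 cont=0.0000 V=0.0000[hold]; j=4 S=287.7502 intr=0.0000 cont=0.0000 V=0.0000[hold]  S*(4)=86.2021
k=3: j=0 S=70.5128 intr=81.5072 cont=80.3869 V=81.5072[EX]; j=1 S=105.3822 intr=46.6378 cont=46.4792 V=46.6378[EX]; j=2 S=157.4950 intr=0.0000 cont=13.2772 V=13.2772[hold]; j=3 S=235.3781 intr=0.0000 cont=0.0000 V=0.0000[hold]  S*(3)=105.3822
k=2: j=0 S=86.2021 intr=65.8179 cont=64.7823 V=65.8179[EX]; j=1 S=128.8300 intr=23.1900 cont=30.9461 V=30.9461[hold]; j=2 S=192.5379 intr=0.0000 cont=7.0842 V=7.0842[hold]  S*(2)=86.2021
k=1: j=0 S=105.3822 intr=46.6378 cont=49.2468 V=49.2468[hold]; j=1 S=157.4950 intr=0.0000 cont=19.7460 V=19.7460[hold]  S*(1)=-
k=0: j=0 S=128.8300 intr=23.1900 cont=35.2916 V=35.2916[hold]  S*(0)=-

price = 35.2916
boundary = - - 86.2021 105.3822 86.2021
tree:
35.2916
49.2468 19.7460
65.8179 30.9461 7.0842
81.5072 46.6378 13.2772 0.0000
94.3409 65.8179 24.8841 0.0000 0.0000
104.8388 81.5072 46.6378 0.0000 0.0000 0.0000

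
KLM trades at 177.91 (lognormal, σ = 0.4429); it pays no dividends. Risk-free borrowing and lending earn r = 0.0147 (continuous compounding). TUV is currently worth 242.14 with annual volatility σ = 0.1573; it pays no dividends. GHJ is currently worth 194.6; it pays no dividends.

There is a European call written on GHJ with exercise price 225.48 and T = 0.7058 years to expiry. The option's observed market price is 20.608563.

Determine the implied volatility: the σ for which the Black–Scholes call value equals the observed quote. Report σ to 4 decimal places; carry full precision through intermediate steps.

At σ = 0.4743 the Black–Scholes value reproduces the quote:
σ√T = 0.4743·√0.7058 = 0.398468
d₁ = (ln(S/K) + (r+σ²/2)T) / (σ√T) = (ln(194.6/225.48) + (0.0147+0.4743²/2)·0.7058) / 0.398468 = (-0.147285 + 0.089764) / 0.398468 = -0.144356
d₂ = d₁ − σ√T = -0.144356 − 0.398468 = -0.542825
e^{−rT} = 0.989678
N(d₁) = 0.442610,  N(d₂) = 0.293625
V = S·N(d₁) − K·e^{−rT}·N(d₂) = 86.131812 − 65.523249 = 20.608563 (equal to the quote); since ∂V/∂σ > 0 for all σ, the implied volatility is unique

sigma = 0.4743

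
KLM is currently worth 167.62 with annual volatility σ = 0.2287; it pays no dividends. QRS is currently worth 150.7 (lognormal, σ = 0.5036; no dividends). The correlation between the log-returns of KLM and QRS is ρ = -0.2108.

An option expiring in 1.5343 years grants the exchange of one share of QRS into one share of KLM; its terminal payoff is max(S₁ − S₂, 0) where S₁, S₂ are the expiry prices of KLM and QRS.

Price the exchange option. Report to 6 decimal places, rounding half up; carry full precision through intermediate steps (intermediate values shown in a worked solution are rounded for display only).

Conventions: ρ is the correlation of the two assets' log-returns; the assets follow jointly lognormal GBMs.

σ_eff = √(σ₁² + σ₂² − 2ρσ₁σ₂) = √(0.2287² + 0.5036² − 2·-0.2108·0.2287·0.5036) = 0.595377
d₁ = (ln(S₁/S₂) + (q₂ − q₁ + σ_eff²/2)T) / (σ_eff√T) = (ln(167.62/150.7) + (0.0 − 0.0 + 0.177237)·1.5343) / 0.737475 = 0.513025
d₂ = d₁ − σ_eff√T = 0.513025 − 0.737475 = -0.224450
N(d₁) = 0.696033,  N(d₂) = 0.411204
V = S₁·e^{−q₁T}·N(d₁) − S₂·e^{−q₂T}·N(d₂) = 116.669060 − 61.968388 = 54.700672
Key observation: the rate r is irrelevant here: denominating values in QRS turns the exchange into a ratio option on S₁/S₂, and discounting at r drops out.

exchange price = 54.700672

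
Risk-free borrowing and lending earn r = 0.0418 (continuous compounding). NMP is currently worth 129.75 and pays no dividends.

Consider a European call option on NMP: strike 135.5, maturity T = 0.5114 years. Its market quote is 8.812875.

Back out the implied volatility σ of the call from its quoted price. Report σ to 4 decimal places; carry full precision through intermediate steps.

sigma = 0.2727

At σ = 0.2727 the Black–Scholes value reproduces the quote:
σ√T = 0.2727·√0.5114 = 0.195014
d₁ = (ln(S/K) + (r+σ²/2)T) / (σ√T) = (ln(129.75/135.5) + (0.0418+0.2727²/2)·0.5114) / 0.195014 = (-0.043362 + 0.040392) / 0.195014 = -0.015232
d₂ = d₁ − σ√T = -0.015232 − 0.195014 = -0.210246
e^{−rT} = 0.978850
N(d₁) = 0.493924,  N(d₂) = 0.416738
V = S·N(d₁) − K·e^{−rT}·N(d₂) = 64.086595 − 55.273721 = 8.812875 (the quoted price), and the Black–Scholes price is strictly increasing in σ, so σ is unique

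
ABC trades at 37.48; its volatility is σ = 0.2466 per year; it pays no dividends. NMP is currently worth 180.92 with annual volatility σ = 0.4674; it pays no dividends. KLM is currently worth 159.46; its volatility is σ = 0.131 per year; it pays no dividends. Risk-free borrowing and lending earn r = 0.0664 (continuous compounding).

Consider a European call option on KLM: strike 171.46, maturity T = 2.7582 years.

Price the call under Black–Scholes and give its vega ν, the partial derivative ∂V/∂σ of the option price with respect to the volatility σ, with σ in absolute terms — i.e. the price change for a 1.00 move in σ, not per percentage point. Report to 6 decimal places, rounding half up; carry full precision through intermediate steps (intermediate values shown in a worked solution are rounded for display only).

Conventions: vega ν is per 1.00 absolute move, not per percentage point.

σ√T = 0.131·√2.7582 = 0.217563
d₁ = (ln(S/K) + (r+σ²/2)T) / (σ√T) = (ln(159.46/171.46) + (0.0664+0.131²/2)·2.7582) / 0.217563 = (-0.072557 + 0.206811) / 0.217563 = 0.617084
d₂ = d₁ − σ√T = 0.617084 − 0.217563 = 0.399521
e^{−rT} = 0.832648
N(d₁) = 0.731410,  N(d₂) = 0.655245
Call price V = S·N(d₁) − K·e^{−rT}·N(d₂) = 116.630678 − 93.546631 = 23.084047
φ(d₁) = (1/√(2π))·e^{−d₁²/2} = 0.329778
ν = S·φ(d₁)·√T = 87.334673

price = 23.084047
ν = 87.334673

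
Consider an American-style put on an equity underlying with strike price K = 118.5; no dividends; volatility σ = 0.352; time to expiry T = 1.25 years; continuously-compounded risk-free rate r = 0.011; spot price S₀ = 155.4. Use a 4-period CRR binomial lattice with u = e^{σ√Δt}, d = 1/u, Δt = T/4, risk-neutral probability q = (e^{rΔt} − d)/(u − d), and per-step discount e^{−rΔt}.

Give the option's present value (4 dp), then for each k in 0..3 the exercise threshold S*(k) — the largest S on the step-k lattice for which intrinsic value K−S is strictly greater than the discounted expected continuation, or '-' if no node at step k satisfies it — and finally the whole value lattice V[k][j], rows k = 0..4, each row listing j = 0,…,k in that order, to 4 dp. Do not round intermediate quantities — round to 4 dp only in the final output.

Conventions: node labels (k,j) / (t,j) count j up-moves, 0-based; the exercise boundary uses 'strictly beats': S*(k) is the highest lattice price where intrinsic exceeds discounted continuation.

Δt=0.31250, u=1.21747, d=0.82138, q=0.45966, disc=e^(-rΔt)=0.99657
k=4 terminal: V=max(K-S,0) → 47.7674 13.6580 0.0000 0.0000 0.0000
k=3: j=0 S=86.1147 intr=32.3853 cont=31.9786 V=32.3853[EX]; j=1 S=127.6419 intr=0.0000 cont=7.3547 V=7.3547[hold]; j=2 S=189.1947 intr=0.0000 cont=0.0000 V=0.0000[hold]; j=3 S=280.4301 intr=0.0000 cont=0.0000 V=0.0000[hold]  S*(3)=86.1147
k=2: j=0 S=104.8420 intr=13.6580 cont=20.8081 V=20.8081[hold]; j=1 S=155.4000 intr=0.0000 cont=3.9604 V=3.9604[hold]; j=2 S=230.3386 intr=0.0000 cont=0.0000 V=0.0000[hold]  S*(2)=-
k=1: j=0 S=127.6419 intr=0.0000 cont=13.0191 V=13.0191[hold]; j=1 S=189.1947 intr=0.0000 cont=2.1326 V=2.1326[hold]  S*(1)=-
k=0: j=0 S=155.4000 intr=0.0000 cont=7.9875 V=7.9875[hold]  S*(0)=-

price = 7.9875
boundary = - - - 86.1147
tree:
7.9875
13.0191 2.1326
20.8081 3.9604 0.0000
32.3853 7.3547 0.0000 0.0000
47.7674 13.6580 0.0000 0.0000 0.0000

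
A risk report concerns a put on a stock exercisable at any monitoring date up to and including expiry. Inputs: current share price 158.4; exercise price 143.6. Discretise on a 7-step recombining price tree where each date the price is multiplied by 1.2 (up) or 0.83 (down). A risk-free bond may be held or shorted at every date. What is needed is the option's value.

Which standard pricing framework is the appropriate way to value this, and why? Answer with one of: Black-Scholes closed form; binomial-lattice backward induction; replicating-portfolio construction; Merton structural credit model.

Key observation: the exercise right at every one of the 7 steps is what matters: each node needs max(143.6 − S, continuation), which only the stepwise tree valuation starting from spot 158.4 delivers.

framework: binomial-lattice backward induction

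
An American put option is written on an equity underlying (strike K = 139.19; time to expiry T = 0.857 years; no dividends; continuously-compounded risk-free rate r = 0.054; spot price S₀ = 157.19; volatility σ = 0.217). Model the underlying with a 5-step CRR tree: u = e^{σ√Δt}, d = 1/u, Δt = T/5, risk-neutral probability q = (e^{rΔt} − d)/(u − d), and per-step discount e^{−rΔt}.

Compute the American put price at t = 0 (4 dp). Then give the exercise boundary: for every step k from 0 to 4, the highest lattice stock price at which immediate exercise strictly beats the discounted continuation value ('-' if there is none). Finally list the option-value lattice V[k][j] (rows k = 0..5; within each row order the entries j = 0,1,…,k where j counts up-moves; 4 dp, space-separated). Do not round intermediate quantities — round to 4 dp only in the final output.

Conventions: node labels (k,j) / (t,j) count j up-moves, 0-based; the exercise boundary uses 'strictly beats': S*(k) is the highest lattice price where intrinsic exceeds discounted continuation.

price = 3.3666
boundary = - - - 120.0536 109.7384
tree:
3.3666
6.1996 0.9057
11.1087 1.9418 0.0000
19.1364 4.1632 0.0000 0.0000
29.4516 8.9257 0.0000 0.0000 0.0000
38.8805 19.1364 0.0000 0.0000 0.0000 0.0000

Δt=0.17140, u=1.09400, d=0.91408, q=0.52924, disc=e^(-rΔt)=0.99079
k=5 terminal: V=max(K-S,0) → 38.8805 19.1364 0.0000 0.0000 0.0000 0.0000
k=4: j=0 S=109.7384 intr=29.4516 cont=28.1693 V=29.4516[EX]; j=1 S=131.3384 intr=7.8516 cont=8.9257 V=8.9257[hold]; j=2 S=157.1900 intr=0.0000 cont=0.0000 V=0.0000[hold]; j=3 S=188.1300 intr=0.0000 cont=0.0000 V=0.0000[hold]; j=4 S=225.1600 intr=0.0000 cont=0.0000 V=0.0000[hold]  S*(4)=109.7384
k=3: j=0 S=120.0536 intr=19.1364 cont=18.4173 V=19.1364[EX]; j=1 S=143.6840 intr=0.0000 cont=4.1632 V=4.1632[hold]; j=2 S=171.9656 intr=0.0000 cont=0.0000 V=0.0000[hold]; j=3 S=205.8139 intr=0.0000 cont=0.0000 V=0.0000[hold]  S*(3)=120.0536
k=2: j=0 S=131.3384 intr=7.8516 cont=11.1087 V=11.1087[hold]; j=1 S=157.1900 intr=0.0000 cont=1.9418 V=1.9418[hold]; j=2 S=188.1300 intr=0.0000 cont=0.0000 V=0.0000[hold]  S*(2)=-
k=1: j=0 S=143.6840 intr=0.0000 cont=6.1996 V=6.1996[hold]; j=1 S=171.9656 intr=0.0000 cont=0.9057 V=0.9057[hold]  S*(1)=-
k=0: j=0 S=157.1900 intr=0.0000 cont=3.3666 V=3.3666[hold]  S*(0)=-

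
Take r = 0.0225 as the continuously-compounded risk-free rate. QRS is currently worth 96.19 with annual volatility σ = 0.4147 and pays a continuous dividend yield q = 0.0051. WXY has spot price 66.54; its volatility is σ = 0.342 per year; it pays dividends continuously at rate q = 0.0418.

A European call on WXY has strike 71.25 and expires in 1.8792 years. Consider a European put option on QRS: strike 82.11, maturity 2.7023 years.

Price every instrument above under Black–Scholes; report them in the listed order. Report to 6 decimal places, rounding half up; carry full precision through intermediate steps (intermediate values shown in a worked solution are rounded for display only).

price(WXY call K=71.25) = 8.928828
price(QRS put K=82.11) = 15.148431

[WXY call K=71.25]
σ√T = 0.342·√1.8792 = 0.468827
d₁ = (ln(S/K) + (r−q+σ²/2)T) / (σ√T) = (ln(66.54/71.25) + (0.0225−0.0418+0.342²/2)·1.8792) / 0.468827 = (-0.068392 + 0.073631) / 0.468827 = 0.011175
d₂ = d₁ − σ√T = 0.011175 − 0.468827 = -0.457652
e^{−rT} = 0.958599
e^{−qT} = 0.924455
N(d₁) = 0.504458,  N(d₂) = 0.323601
price = S·e^{−qT}·N(d₁) − K·e^{−rT}·N(d₂) = 31.030866 − 22.102039 = 8.928828
[QRS put K=82.11]
σ√T = 0.4147·√2.7023 = 0.681712
d₁ = (ln(S/K) + (r−q+σ²/2)T) / (σ√T) = (ln(96.19/82.11) + (0.0225−0.0051+0.4147²/2)·2.7023) / 0.681712 = (0.158266 + 0.279386) / 0.681712 = 0.641988
d₂ = d₁ − σ√T = 0.641988 − 0.681712 = -0.039723
e^{−rT} = 0.941010
e^{−qT} = 0.986313
N(−d₁) = 0.260440,  N(−d₂) = 0.515843
price = K·e^{−rT}·N(−d₂) − S·e^{−qT}·N(−d₁) = 39.857299 − 24.708868 = 15.148431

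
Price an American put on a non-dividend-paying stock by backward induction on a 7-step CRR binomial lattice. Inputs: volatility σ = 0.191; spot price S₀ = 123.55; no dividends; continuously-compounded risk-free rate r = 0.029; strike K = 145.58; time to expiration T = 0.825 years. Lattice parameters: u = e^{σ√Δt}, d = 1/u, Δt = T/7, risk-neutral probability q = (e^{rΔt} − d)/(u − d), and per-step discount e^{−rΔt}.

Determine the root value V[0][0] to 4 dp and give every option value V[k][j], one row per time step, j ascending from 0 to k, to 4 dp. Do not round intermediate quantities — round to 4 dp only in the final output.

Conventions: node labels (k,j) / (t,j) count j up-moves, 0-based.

price = 22.6861
tree:
22.6861
29.8714 15.9267
37.2151 22.2758 9.9263
44.0928 29.8714 15.1189 4.9980
50.5339 37.2151 22.0300 8.5724 1.5933
56.5662 44.0928 29.8714 14.1542 3.2607 0.0000
62.2157 50.5339 37.2151 22.0300 6.6733 0.0000 0.0000
67.5066 56.5662 44.0928 29.8714 13.6572 0.0000 0.0000 0.0000

params: Δt=0.11786 u=1.06777 d=0.93653 q=0.50970 e^(-rΔt)=0.99659
t_7 payoffs: 67.5066 56.5662 44.0928 29.8714 13.6572 0.0000 0.0000 0.0000
k=6: node(6,0) S=83.3643 payoff=62.2157 vs cont=61.7190 → 62.2157 [stop]  node(6,1) S=95.0461 payoff=50.5339 vs cont=50.0372 → 50.5339 [stop]  node(6,2) S=108.3649 payoff=37.2151 vs cont=36.7184 → 37.2151 [stop]  node(6,3) S=123.5500 payoff=22.0300 vs cont=21.5333 → 22.0300 [stop]  node(6,4) S=140.8630 payoff=4.7170 vs cont=6.6733 → 6.6733 [wait]  node(6,5) S=160.6021 payoff=0.0000 vs cont=0.0000 → 0.0000 [wait]  node(6,6) S=183.1071 payoff=0.0000 vs cont=0.0000 → 0.0000 [wait]
k=5: node(5,0) S=89.0138 payoff=56.5662 vs cont=56.0695 → 56.5662 [stop]  node(5,1) S=101.4872 payoff=44.0928 vs cont=43.5960 → 44.0928 [stop]  node(5,2) S=115.7086 payoff=29.8714 vs cont=29.3747 → 29.8714 [stop]  node(5,3) S=131.9228 payoff=13.6572 vs cont=14.1542 → 14.1542 [wait]  node(5,4) S=150.4091 payoff=0.0000 vs cont=3.2607 → 3.2607 [wait]  node(5,5) S=171.4858 payoff=0.0000 vs cont=0.0000 → 0.0000 [wait]
k=4: node(4,0) S=95.0461 payoff=50.5339 vs cont=50.0372 → 50.5339 [stop]  node(4,1) S=108.3649 payoff=37.2151 vs cont=36.7184 → 37.2151 [stop]  node(4,2) S=123.5500 payoff=22.0300 vs cont=21.7857 → 22.0300 [stop]  node(4,3) S=140.8630 payoff=4.7170 vs cont=8.5724 → 8.5724 [wait]  node(4,4) S=160.6021 payoff=0.0000 vs cont=1.5933 → 1.5933 [wait]
k=3: node(3,0) S=101.4872 payoff=44.0928 vs cont=43.5960 → 44.0928 [stop]  node(3,1) S=115.7086 payoff=29.8714 vs cont=29.3747 → 29.8714 [stop]  node(3,2) S=131.9228 payoff=13.6572 vs cont=15.1189 → 15.1189 [wait]  node(3,3) S=150.4091 payoff=0.0000 vs cont=4.9980 → 4.9980 [wait]
k=2: node(2,0) S=108.3649 payoff=37.2151 vs cont=36.7184 → 37.2151 [stop]  node(2,1) S=123.5500 payoff=22.0300 vs cont=22.2758 → 22.2758 [wait]  node(2,2) S=140.8630 payoff=4.7170 vs cont=9.9263 → 9.9263 [wait]
k=1: node(1,0) S=115.7086 payoff=29.8714 vs cont=29.4995 → 29.8714 [stop]  node(1,1) S=131.9228 payoff=13.6572 vs cont=15.9267 → 15.9267 [wait]
k=0: node(0,0) S=123.5500 payoff=22.0300 vs cont=22.6861 → 22.6861 [wait]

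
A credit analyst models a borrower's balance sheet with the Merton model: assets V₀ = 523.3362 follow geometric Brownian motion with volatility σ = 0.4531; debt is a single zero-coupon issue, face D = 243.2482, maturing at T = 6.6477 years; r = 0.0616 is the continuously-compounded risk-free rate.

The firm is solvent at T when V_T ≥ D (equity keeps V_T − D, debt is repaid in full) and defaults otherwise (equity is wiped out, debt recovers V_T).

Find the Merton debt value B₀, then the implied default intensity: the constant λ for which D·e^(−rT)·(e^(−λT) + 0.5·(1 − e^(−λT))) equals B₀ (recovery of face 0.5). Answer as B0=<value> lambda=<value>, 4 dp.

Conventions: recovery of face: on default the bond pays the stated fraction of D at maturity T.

Apply the equity-as-call identities (strike 243.2482, horizon 6.6477 years):
d₁ = [ln(V₀/D) + (r + σ²/2)T] / (σ√T)
   = [ln(523.3362/243.2482) + (0.0616 + 0.5·0.4531²)·6.6477] / (0.4531·√6.6477)
   = [0.766142 + 1.091883] / 1.168234 = 1.590457
d₂ = d₁ − σ√T = 1.590457 − 1.168234 = 0.422223
N(d₁) = 0.944134,  N(d₂) = 0.663569,  e^(−rT) = 0.663983
E₀ = V₀·N(d₁) − D·e^(−rT)·N(d₂)
   = 523.3362·0.944134 − 243.2482·0.663983·0.663569 = 386.924708
B₀ = V₀ − E₀ = 523.3362 − 386.924708 = 136.411492
e^(−λT) = (B₀·e^(rT)/D − 0.5)/(1 − 0.5) = (136.4115·1.506062/243.2482 − 0.5)/0.5 = 0.68917329
λ = −ln(0.68917329)/6.6477 = 0.055999

B0=136.4115 lambda=0.0560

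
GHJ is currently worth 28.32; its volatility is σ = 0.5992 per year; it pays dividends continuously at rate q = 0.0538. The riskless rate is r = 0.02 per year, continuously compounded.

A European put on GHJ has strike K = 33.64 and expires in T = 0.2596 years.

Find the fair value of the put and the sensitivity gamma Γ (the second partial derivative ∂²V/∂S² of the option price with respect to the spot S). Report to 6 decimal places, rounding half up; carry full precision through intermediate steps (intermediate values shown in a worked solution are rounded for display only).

σ√T = 0.5992·√0.2596 = 0.305298
d₁ = (ln(S/K) + (r−q+σ²/2)T) / (σ√T) = (ln(28.32/33.64) + (0.02−0.0538+0.5992²/2)·0.2596) / 0.305298 = (-0.172148 + 0.037829) / 0.305298 = -0.439959
d₂ = d₁ − σ√T = -0.439959 − 0.305298 = -0.745257
e^{−rT} = 0.994821
e^{−qT} = 0.986131
N(−d₁) = 0.670016,  N(−d₂) = 0.771942
Put price V = K·e^{−rT}·N(−d₂) − S·e^{−qT}·N(−d₁) = 25.833644 − 18.711697 = 7.121947
φ(d₁) = (1/√(2π))·e^{−d₁²/2} = 0.362141
Γ = e^{−qT}·φ(d₁) / (S·σ·√T) = 0.041304

price = 7.121947
Γ = 0.041304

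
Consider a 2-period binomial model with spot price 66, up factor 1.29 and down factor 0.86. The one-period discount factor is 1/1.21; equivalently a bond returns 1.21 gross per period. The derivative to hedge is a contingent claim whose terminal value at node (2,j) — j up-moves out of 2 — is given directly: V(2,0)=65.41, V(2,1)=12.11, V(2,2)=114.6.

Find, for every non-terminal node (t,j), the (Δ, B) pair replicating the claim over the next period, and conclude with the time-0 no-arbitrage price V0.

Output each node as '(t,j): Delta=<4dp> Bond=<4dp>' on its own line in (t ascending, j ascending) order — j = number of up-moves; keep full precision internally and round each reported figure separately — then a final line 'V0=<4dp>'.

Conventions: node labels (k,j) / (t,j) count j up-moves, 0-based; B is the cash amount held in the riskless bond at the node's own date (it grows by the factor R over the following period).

(0,0): Delta=2.1405 Bond=-85.3667
(1,0): Delta=-2.1838 Bond=142.1570
(1,1): Delta=2.7995 Bond=-159.3967
V0=55.9092

No-arbitrage ⇒ martingale measure with p* = (R−d)/(u−d) = 0.8140.
At maturity the claim pays: V(2,0)=65.4100, V(2,1)=12.1100, V(2,2)=114.6000
  t=1,j=0: stock 56.7600 → up 73.2204 (V=12.1100), down 48.8136 (V=65.4100). Price 18.2035; hedge Δ=-2.1838, bond B=142.1570.
  t=1,j=1: stock 85.1400 → up 109.8306 (V=114.6000), down 73.2204 (V=12.1100). Price 78.9521; hedge Δ=2.7995, bond B=-159.3967.
  t=0,j=0: stock 66.0000 → up 85.1400 (V=78.9521), down 56.7600 (V=18.2035). Price 55.9092; hedge Δ=2.1405, bond B=-85.3667.
Sanity check at the root: Δ(0,0)·S0 + B(0,0) reproduces V0 = 55.9092.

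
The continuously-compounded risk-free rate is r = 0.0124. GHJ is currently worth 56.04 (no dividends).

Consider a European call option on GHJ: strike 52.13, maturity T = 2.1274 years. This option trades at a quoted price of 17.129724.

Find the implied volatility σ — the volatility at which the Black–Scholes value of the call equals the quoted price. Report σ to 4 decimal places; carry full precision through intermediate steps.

At σ = 0.4710 the Black–Scholes value reproduces the quote:
σ√T = 0.471·√2.1274 = 0.686982
d₁ = (ln(S/K) + (r+σ²/2)T) / (σ√T) = (ln(56.04/52.13) + (0.0124+0.471²/2)·2.1274) / 0.686982 = (0.072325 + 0.262352) / 0.686982 = 0.487170
d₂ = d₁ − σ√T = 0.487170 − 0.686982 = -0.199812
e^{−rT} = 0.973965
N(d₁) = 0.686931,  N(d₂) = 0.420814
V = S·N(d₁) − K·e^{−rT}·N(d₂) = 38.495618 − 21.365894 = 17.129724 (the quoted price), and the Black–Scholes price is strictly increasing in σ, so σ is unique

sigma = 0.4710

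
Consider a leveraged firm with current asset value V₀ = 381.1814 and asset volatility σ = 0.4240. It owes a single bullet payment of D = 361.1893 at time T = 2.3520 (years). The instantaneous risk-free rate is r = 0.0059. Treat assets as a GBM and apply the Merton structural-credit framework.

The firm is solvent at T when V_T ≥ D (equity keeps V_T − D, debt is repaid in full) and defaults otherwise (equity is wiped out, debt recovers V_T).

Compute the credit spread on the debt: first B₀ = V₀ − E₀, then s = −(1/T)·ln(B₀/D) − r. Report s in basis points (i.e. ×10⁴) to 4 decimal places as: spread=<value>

spread=1112.2497

Equity is a call on the firm's assets struck at D = 361.1893:
d₁ = [ln(V₀/D) + (r + σ²/2)T] / (σ√T)
   = [ln(381.1814/361.1893) + (0.0059 + 0.5·0.4240²)·2.3520] / (0.4240·√2.3520)
   = [0.053873 + 0.225293] / 0.650256 = 0.429318
d₂ = d₁ − σ√T = 0.429318 − 0.650256 = -0.220938
N(d₁) = 0.666154,  N(d₂) = 0.412570,  e^(−rT) = 0.986219
E₀ = V₀·N(d₁) − D·e^(−rT)·N(d₂)
   = 381.1814·0.666154 − 361.1893·0.986219·0.412570 = 106.963165
B₀ = V₀ − E₀ = 381.1814 − 106.963165 = 274.218235
spread = −(1/T)·ln(B₀/D) − r = −(1/2.3520)·ln(274.218235/361.1893) − 0.0059 = 0.11122497
in basis points: 0.11122497 × 10⁴ = 1112.2497 bp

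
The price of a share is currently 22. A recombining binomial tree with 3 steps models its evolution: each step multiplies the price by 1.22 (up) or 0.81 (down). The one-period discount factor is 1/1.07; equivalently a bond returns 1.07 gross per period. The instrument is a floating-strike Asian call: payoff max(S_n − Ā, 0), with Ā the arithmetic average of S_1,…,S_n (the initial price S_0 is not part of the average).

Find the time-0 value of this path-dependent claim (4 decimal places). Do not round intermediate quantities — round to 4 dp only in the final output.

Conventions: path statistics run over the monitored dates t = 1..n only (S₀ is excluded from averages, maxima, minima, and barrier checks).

Set p* = 0.6341 (from d < R < u); the path-dependent value is the discounted p*-expectation over all price paths.
Enumerate all 2^3 = 8 price paths (U = up ×1.22, D = down ×0.81); each path with k up-moves has probability p*^k·(1−p*)^(3−k).
DDD: Ā=14.6486, payoff=0.0000, prob=0.048969
UDD: Ā=22.0634, payoff=0.0000, prob=0.084880
DUD: Ā=19.0567, payoff=0.0000, prob=0.084880
UUD: Ā=28.7027, payoff=0.0000, prob=0.147125
DDU: Ā=16.6213, payoff=0.9884, prob=0.084880
UDU: Ā=25.0346, payoff=1.4887, prob=0.147125
DUU: Ā=22.0279, payoff=4.4954, prob=0.147125
UUU: Ā=33.1778, payoff=6.7708, prob=0.255017
Price = Σ prob·payoff / R^3 = 2.690986 / 1.225043 = 2.1966

price = 2.1966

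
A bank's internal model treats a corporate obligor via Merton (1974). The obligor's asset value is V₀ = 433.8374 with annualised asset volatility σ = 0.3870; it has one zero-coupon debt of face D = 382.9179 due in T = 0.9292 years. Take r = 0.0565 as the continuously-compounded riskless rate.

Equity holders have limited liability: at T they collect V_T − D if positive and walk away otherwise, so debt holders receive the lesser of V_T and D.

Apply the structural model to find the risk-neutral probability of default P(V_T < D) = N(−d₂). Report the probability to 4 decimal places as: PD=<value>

PD=0.3863

With assets at 433.8374 and a single debt payment of 382.9179 at 0.9292 years:
d₁ = [ln(V₀/D) + (r + σ²/2)T] / (σ√T)
   = [ln(433.8374/382.9179) + (0.0565 + 0.5·0.3870²)·0.9292] / (0.3870·√0.9292)
   = [0.124849 + 0.122082] / 0.373049 = 0.661929
d₂ = d₁ − σ√T = 0.661929 − 0.373049 = 0.288880
risk-neutral PD = N(−d₂) = N(-0.288880) = 0.386337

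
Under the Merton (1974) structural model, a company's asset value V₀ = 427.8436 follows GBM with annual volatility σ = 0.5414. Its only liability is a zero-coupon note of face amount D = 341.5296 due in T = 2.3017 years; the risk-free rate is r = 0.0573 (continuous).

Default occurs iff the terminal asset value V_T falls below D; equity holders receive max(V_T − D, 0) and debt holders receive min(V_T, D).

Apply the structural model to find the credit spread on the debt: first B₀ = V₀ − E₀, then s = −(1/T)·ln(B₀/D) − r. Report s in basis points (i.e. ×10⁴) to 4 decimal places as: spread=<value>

Equity is a call on the firm's assets struck at D = 341.5296:
d₁ = [ln(V₀/D) + (r + σ²/2)T] / (σ√T)
   = [ln(427.8436/341.5296) + (0.0573 + 0.5·0.5414²)·2.3017] / (0.5414·√2.3017)
   = [0.225323 + 0.469218] / 0.821377 = 0.845581
d₂ = d₁ − σ√T = 0.845581 − 0.821377 = 0.024204
N(d₁) = 0.801107,  N(d₂) = 0.509655,  e^(−rT) = 0.876440
E₀ = V₀·N(d₁) − D·e^(−rT)·N(d₂)
   = 427.8436·0.801107 − 341.5296·0.876440·0.509655 = 190.193313
B₀ = V₀ − E₀ = 427.8436 − 190.193313 = 237.650287
spread = −(1/T)·ln(B₀/D) − r = −(1/2.3017)·ln(237.650287/341.5296) − 0.0573 = 0.10025057
in basis points: 0.10025057 × 10⁴ = 1002.5057 bp

spread=1002.5057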